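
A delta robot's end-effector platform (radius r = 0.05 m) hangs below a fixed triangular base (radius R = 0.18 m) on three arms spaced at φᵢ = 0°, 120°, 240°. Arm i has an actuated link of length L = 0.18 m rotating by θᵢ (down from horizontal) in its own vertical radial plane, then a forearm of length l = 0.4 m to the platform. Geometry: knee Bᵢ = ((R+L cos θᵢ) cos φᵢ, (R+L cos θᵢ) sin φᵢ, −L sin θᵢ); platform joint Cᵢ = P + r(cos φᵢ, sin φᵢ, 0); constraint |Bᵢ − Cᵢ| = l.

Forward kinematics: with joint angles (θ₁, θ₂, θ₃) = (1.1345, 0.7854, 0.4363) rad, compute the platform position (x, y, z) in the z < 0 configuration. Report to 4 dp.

centre 1 = (0.2061·cos0.0°, 0.2061·sin0.0°, -0.1631) = (0.2061, 0.0000, -0.1631)
arm 2 at φ=120.0°: (R−r)+L cos θ2 = 0.2573;  centre 2 = (-0.1286, 0.2228, -0.1273)
arm 3 at φ=240.0°: (R−r)+L cos θ3 = 0.2931;  centre 3 = (-0.1466, -0.2539, -0.0761)
|centre ₂|²−|centre ₁|² = 0.0133;  |centre ₃|²−|centre ₁|² = 0.0226
plane₁₂: -0.6694x+0.4456y+0.0717z = 0.0133
Cramer: x(z) = -0.0258+0.1743z;  y(z) = -0.0088+0.1009z
sphere 1 gives Az²+Bz+C=0 with A=1.0406, B=0.2437, C=-0.0796;  B²−4AC=0.3906;  roots -0.4174, 0.1832;  negative root z = -0.4174
x = -0.0985, y = -0.0509

(-0.0985, -0.0509, -0.4174)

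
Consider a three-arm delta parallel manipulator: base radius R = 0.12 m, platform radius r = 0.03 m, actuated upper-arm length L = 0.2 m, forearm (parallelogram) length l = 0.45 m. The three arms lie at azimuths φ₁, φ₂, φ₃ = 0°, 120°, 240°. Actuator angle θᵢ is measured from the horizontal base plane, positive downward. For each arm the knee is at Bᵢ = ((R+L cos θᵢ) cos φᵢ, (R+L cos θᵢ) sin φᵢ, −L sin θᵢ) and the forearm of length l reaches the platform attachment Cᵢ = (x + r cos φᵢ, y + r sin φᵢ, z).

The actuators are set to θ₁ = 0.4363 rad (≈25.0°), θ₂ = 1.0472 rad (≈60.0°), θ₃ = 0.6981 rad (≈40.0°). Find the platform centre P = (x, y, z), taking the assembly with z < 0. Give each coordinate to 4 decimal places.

arm 1 at φ=0.0°: ρ1 = 0.2713;  O1 = (0.2713, 0.0000, -0.0845)
arm 2 at φ=120.0°: ρ2 = 0.1900;  O2 = (-0.0950, 0.1645, -0.1732)
φ3=240.0°: virtual centre (-0.1216, -0.2106, -0.1286), radius l
|O₂|²−|O₁|² = -0.0146;  |O₃|²−|O₁|² = -0.0050
plane₁₂: -0.7325x+0.3291y+-0.1774z = -0.0146
det = 0.5672;  x = 0.0138+-0.1828z,  y = -0.0137+0.1320z
quadratic in z: (1.0509)z²+(0.2596)z+(-0.1289)=0, √Δ=0.7804 → z ∈ {-0.4948, 0.2478}; z = -0.4948 (taking z<0)
x = 0.1043, y = -0.0791

(0.1043, -0.0791, -0.4948)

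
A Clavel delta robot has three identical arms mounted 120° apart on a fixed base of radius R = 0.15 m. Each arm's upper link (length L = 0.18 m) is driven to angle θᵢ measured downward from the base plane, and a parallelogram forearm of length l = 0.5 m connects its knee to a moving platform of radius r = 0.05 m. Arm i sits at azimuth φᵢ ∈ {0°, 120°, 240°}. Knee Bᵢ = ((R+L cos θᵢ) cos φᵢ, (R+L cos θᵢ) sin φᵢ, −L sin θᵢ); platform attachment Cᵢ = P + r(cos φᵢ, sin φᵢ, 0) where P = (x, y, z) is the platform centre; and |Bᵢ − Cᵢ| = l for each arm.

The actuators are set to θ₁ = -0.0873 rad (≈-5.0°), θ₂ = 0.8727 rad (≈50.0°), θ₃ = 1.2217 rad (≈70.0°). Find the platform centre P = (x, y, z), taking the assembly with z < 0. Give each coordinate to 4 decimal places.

(0.2451, 0.0824, -0.4763)

arm 1 at φ=0.0°: ρ1 = 0.2793;  S1 = (0.2793, 0.0000, 0.0157)
S2 = (0.2157·cos120.0°, 0.2157·sin120.0°, -0.1379) = (-0.1078, 0.1868, -0.1379)
φ3=240.0°: virtual centre (-0.0808, -0.1399, -0.1691), radius l
subtract pairs → two planes through P
linear system: -0.7743x+0.3736y = -0.0127−-0.3072z; -0.7202x+-0.2798y = -0.0235−-0.3697z
Cramer: x(z) = 0.0254-0.4613z;  y(z) = 0.0187-0.1339z
into |P−S₁|² = l²: 1.2307z² + 0.1978z + -0.1850 = 0;  Δ = 0.9496;  z = -0.4763 or 0.3155 → z<0 root = -0.4763
x = 0.2451, y = 0.0824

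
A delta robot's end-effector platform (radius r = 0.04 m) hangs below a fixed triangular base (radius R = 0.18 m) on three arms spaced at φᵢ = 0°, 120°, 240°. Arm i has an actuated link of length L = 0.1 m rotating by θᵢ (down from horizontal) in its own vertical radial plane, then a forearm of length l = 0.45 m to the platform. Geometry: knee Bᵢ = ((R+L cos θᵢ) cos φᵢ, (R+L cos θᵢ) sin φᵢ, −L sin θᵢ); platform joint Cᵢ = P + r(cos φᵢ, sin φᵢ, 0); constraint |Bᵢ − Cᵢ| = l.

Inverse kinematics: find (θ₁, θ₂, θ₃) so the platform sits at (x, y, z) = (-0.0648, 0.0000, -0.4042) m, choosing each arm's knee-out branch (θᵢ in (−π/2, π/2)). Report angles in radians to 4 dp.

arm 1 (φ=0.0°): x'=-0.0648, y'=0.0000
  e−x'=0.2048;  (l²−L²−(e−x')²−y'²−z²)/2L = -0.0641
  γ=atan2(-0.4042,0.2048)=-1.1018;  ψ=arccos(-0.1415)=1.7127;  θ1=γ+ψ≈0.6109
arm 2 (φ=120.0°): x'=0.0324, y'=0.0561
  e−x'=0.1076;  (l²−L²−(e−x')²−y'²−z²)/2L = 0.0720
  γ=atan2(-0.4042,0.1076)=-1.3106;  ψ=arccos(0.1721)=1.3979;  θ2=γ+ψ≈0.0872
φ3=240.0° → target in arm frame (0.0324, -0.0561)
  e−x'=0.1076;  (l²−L²−(e−x')²−y'²−z²)/2L = 0.0720
  θ3 = atan2(B,A) + arccos(C/0.4183) = 0.0872

θ₁ = 0.6109, θ₂ = 0.0872, θ₃ = 0.0872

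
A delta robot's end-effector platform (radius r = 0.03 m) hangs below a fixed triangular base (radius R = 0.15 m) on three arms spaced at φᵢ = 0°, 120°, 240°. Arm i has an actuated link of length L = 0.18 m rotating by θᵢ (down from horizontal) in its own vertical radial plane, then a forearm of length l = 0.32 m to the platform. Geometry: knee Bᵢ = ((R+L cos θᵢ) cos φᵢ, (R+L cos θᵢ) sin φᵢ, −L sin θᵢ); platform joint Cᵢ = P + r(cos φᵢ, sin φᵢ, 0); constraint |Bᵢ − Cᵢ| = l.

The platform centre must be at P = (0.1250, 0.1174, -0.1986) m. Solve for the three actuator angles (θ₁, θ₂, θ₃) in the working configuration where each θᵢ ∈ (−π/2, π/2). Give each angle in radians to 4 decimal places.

θ₁ = -0.2616, θ₂ = 0.4364, θ₃ = 1.3963

arm 1 (φ=0.0°): x'=0.1250, y'=0.1174
  A cos θ + B sin θ = C:  -0.0050·cos θ + -0.1986·sin θ = 0.0465
  γ=atan2(-0.1986,-0.0050)=-1.5960;  ψ=arccos(0.2342)=1.3344;  θ1=γ+ψ≈-0.2616
rotate P by −φ2: (0.0392, -0.1670, -0.1986)
  e−x'=0.0808;  (l²−L²−(e−x')²−y'²−z²)/2L = -0.0107
  γ=atan2(-0.1986,0.0808)=-1.1843;  ψ=arccos(-0.0499)=1.6207;  θ2=γ+ψ≈0.4364
φ3=240.0° → target in arm frame (-0.1642, 0.0496)
  A=0.2842, B=-0.1986, C=(l²−L²−A²−y'²−z²)/(2L)=-0.1463
  √(A²+B²)=0.3467;  θ3 = -0.6100+2.0063 ≈ 1.3963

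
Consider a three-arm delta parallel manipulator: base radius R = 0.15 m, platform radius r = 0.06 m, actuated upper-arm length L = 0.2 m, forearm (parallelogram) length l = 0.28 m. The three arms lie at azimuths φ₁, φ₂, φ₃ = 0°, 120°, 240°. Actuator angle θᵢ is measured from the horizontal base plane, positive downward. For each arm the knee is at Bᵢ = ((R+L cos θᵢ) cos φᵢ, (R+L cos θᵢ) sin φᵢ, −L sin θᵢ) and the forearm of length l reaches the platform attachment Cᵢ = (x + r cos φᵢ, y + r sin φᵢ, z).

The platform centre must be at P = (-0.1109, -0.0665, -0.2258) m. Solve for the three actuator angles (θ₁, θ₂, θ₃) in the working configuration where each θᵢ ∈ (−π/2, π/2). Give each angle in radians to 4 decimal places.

θ₁ = 1.2215, θ₂ = 0.7853, θ₃ = 0.0873

φ1=0.0° → target in arm frame (-0.1109, -0.0665)
  A=0.2009, B=-0.2258, C=(l²−L²−A²−y'²−z²)/(2L)=-0.1434
  θ1 = atan2(B,A) + arccos(C/0.3022) = 1.2215
rotate P by −φ2: (-0.0021, 0.1293, -0.2258)
  A cos θ + B sin θ = C:  0.0921·cos θ + -0.2258·sin θ = -0.0945
  √(A²+B²)=0.2439;  θ2 = -1.1834+1.9686 ≈ 0.7853
φ3=240.0° → target in arm frame (0.1130, -0.0628)
  A=-0.0230, B=-0.2258, C=(l²−L²−A²−y'²−z²)/(2L)=-0.0426
  γ=atan2(-0.2258,-0.0230)=-1.6725;  ψ=arccos(-0.1879)=1.7598;  θ3=γ+ψ≈0.0873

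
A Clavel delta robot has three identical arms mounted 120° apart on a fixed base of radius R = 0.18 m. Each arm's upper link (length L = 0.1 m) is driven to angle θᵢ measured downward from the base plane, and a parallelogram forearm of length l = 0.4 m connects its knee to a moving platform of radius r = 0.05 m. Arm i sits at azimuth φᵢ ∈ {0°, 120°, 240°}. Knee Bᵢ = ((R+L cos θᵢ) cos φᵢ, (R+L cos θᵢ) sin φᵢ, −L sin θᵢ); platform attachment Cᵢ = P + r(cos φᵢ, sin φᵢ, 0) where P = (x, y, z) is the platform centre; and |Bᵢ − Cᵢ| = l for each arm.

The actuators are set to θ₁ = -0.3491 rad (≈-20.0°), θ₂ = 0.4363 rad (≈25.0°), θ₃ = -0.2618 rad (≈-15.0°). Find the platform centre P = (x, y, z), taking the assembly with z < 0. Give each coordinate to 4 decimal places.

(0.0405, -0.0580, -0.3165)

arm 1 at φ=0.0°: e+L cos θ1 = 0.2240;  O1 = (0.2240, 0.0000, 0.0342)
O2 = (0.2206·cos120.0°, 0.2206·sin120.0°, -0.0423) = (-0.1103, 0.1911, -0.0423)
φ3=240.0°: virtual centre (-0.1133, -0.1962, 0.0259), radius l
eliminate P² terms by subtracting sphere 1 from 2 and 3
plane₁₂: -0.6686x+0.3821y+-0.1529z = -0.0009
Cramer: x(z) = 0.0002-0.1276z;  y(z) = -0.0020+0.1769z
quadratic in z: (1.0476)z²+(-0.0120)z+(-0.1087)=0, √Δ=0.6751 → z ∈ {-0.3165, 0.3279}; z = -0.3165 (taking z<0)
x = 0.0405, y = -0.0580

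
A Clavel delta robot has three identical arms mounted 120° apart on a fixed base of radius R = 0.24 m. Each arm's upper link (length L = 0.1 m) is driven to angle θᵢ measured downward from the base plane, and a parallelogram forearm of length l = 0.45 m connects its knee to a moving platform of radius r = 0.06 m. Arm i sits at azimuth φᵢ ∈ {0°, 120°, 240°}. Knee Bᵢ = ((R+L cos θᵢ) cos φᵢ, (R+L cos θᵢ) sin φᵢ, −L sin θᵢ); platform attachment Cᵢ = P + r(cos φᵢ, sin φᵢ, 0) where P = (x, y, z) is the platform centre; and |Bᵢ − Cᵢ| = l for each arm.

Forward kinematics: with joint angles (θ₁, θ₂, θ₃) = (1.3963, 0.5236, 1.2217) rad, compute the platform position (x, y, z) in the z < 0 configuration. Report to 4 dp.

(-0.0582, 0.0678, -0.4626)

arm 1 at φ=0.0°: ρ1 = 0.1974;  O1 = (0.1974, 0.0000, -0.0985)
φ2=120.0°: virtual centre (-0.1333, 0.2309, -0.0500), radius l
φ3=240.0°: virtual centre (-0.1071, -0.1855, -0.0940), radius l
subtract pairs → two planes through P
[-0.6613 0.4618 0.0970]·P = 0.0249;  [-0.6089 -0.3710 0.0090]·P = 0.0061
det = 0.5265;  x = -0.0229+0.0762z,  y = 0.0212+-0.1008z
into |P−O₁|² = l²: 1.0160z² + 0.1591z + -0.1438 = 0;  Δ = 0.6099;  z = -0.4626 or 0.3060 → z<0 root = -0.4626
x = -0.0582, y = 0.0678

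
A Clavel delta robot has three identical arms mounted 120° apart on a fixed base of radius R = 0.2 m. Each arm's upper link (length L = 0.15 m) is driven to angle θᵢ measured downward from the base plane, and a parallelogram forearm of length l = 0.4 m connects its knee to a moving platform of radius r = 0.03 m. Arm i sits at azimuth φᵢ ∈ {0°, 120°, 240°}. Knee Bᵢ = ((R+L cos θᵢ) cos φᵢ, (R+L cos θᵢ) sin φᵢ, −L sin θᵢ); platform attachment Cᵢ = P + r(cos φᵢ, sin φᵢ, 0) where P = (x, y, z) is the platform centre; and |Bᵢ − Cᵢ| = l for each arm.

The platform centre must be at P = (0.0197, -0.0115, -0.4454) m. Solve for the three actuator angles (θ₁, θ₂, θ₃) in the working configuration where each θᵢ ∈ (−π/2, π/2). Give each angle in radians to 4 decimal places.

arm 1 (φ=0.0°): x'=0.0197, y'=-0.0115
  A cos θ + B sin θ = C:  0.1503·cos θ + -0.4454·sin θ = -0.2787
  γ=atan2(-0.4454,0.1503)=-1.2453;  ψ=arccos(-0.5928)=2.2054;  θ1=γ+ψ≈0.9600
rotate P by −φ2: (-0.0198, -0.0113, -0.4454)
  e−x'=0.1898;  (l²−L²−(e−x')²−y'²−z²)/2L = -0.3235
  γ=atan2(-0.4454,0.1898)=-1.1679;  ψ=arccos(-0.6681)=2.3024;  θ2=γ+ψ≈1.1345
rotate P by −φ3: (0.0001, 0.0228, -0.4454)
  A cos θ + B sin θ = C:  0.1699·cos θ + -0.4454·sin θ = -0.3009
  γ=atan2(-0.4454,0.1699)=-1.2064;  ψ=arccos(-0.6312)=2.2539;  θ3=γ+ψ≈1.0475

θ₁ = 0.9600, θ₂ = 1.1345, θ₃ = 1.0475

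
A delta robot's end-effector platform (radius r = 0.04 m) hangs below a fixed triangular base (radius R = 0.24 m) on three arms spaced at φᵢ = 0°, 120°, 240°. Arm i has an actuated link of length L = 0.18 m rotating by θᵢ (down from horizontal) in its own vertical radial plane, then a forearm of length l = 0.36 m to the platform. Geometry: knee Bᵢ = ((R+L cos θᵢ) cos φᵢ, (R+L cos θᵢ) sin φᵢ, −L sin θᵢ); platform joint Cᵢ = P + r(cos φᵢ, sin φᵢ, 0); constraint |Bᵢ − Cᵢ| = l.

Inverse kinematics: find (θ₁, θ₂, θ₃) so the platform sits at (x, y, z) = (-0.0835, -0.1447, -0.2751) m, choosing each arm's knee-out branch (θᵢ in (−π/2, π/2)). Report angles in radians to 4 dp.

φ1=0.0° → target in arm frame (-0.0835, -0.1447)
  A=0.2835, B=-0.2751, C=(l²−L²−A²−y'²−z²)/(2L)=-0.2216
  θ1 = atan2(B,A) + arccos(C/0.3950) = 1.3961
rotate P by −φ2: (-0.0836, 0.1447, -0.2751)
  e−x'=0.2836;  (l²−L²−(e−x')²−y'²−z²)/2L = -0.2217
  γ=atan2(-0.2751,0.2836)=-0.7702;  ψ=arccos(-0.5612)=2.1666;  θ2=γ+ψ≈1.3964
φ3=240.0° → target in arm frame (0.1671, 0.0000)
  A=0.0329, B=-0.2751, C=(l²−L²−A²−y'²−z²)/(2L)=0.0568
  √(A²+B²)=0.2771;  θ3 = -1.4516+1.3645 ≈ -0.0872

θ₁ = 1.3961, θ₂ = 1.3964, θ₃ = -0.0872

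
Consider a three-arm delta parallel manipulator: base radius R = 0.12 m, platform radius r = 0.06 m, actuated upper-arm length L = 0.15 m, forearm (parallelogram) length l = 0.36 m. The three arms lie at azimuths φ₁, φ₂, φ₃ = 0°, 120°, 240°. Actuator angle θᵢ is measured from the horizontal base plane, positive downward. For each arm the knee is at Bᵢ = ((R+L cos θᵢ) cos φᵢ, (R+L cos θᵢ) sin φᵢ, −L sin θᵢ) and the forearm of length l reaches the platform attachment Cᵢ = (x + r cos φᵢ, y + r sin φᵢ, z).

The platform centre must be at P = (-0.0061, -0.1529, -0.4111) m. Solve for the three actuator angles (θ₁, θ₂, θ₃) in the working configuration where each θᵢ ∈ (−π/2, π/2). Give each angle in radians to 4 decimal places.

φ1=0.0° → target in arm frame (-0.0061, -0.1529)
  A=0.0661, B=-0.4111, C=(l²−L²−A²−y'²−z²)/(2L)=-0.2988
  θ1 = atan2(B,A) + arccos(C/0.4164) = 0.9599
φ2=120.0° → target in arm frame (-0.1294, 0.0817)
  e−x'=0.1894;  (l²−L²−(e−x')²−y'²−z²)/2L = -0.3481
  γ=atan2(-0.4111,0.1894)=-1.1391;  ψ=arccos(-0.7692)=2.4483;  θ2=γ+ψ≈1.3092
arm 3 (φ=240.0°): x'=0.1355, y'=0.0712
  A=-0.0755, B=-0.4111, C=(l²−L²−A²−y'²−z²)/(2L)=-0.2422
  √(A²+B²)=0.4180;  θ3 = -1.7523+2.1889 ≈ 0.4366

θ₁ = 0.9599, θ₂ = 1.3092, θ₃ = 0.4366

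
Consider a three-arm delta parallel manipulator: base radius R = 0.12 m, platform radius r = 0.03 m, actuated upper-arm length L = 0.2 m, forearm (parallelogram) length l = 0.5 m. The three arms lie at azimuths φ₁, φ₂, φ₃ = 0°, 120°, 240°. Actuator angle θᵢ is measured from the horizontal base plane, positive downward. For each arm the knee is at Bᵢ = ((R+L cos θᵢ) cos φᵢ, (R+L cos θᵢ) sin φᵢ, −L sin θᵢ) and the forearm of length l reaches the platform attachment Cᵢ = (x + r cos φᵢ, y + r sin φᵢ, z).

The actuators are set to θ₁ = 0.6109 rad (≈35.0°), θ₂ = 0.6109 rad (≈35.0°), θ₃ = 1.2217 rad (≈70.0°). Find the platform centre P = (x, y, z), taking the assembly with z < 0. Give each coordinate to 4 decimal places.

S1 = (0.2538·cos0.0°, 0.2538·sin0.0°, -0.1147) = (0.2538, 0.0000, -0.1147)
φ2=120.0°: virtual centre (-0.1269, 0.2198, -0.1147), radius l
S3 = (0.1584·cos240.0°, 0.1584·sin240.0°, -0.1879) = (-0.0792, -0.1372, -0.1879)
eliminate P² terms by subtracting sphere 1 from 2 and 3
[-0.7615 0.4396 0.0000]·P = 0.0000;  [-0.6661 -0.2744 -0.1464]·P = -0.0172
det = 0.5018;  x = 0.0150+-0.1283z,  y = 0.0261+-0.2222z
quadratic in z: (1.0658)z²+(0.2791)z+(-0.1791)=0, √Δ=0.9174 → z ∈ {-0.5613, 0.2994}; z = -0.5613 (taking z<0)
x = 0.0871, y = 0.1508

(0.0871, 0.1508, -0.5613)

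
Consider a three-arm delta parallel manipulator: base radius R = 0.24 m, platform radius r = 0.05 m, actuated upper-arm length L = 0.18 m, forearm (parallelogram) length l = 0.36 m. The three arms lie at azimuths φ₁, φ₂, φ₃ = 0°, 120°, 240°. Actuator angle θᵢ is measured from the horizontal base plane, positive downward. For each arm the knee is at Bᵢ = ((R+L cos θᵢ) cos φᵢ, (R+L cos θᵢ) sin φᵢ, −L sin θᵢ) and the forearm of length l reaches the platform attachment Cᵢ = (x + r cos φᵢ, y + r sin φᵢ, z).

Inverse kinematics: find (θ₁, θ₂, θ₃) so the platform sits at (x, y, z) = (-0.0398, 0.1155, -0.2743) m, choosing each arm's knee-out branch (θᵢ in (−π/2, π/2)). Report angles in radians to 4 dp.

rotate P by −φ1: (-0.0398, 0.1155, -0.2743)
  A=0.2298, B=-0.2743, C=(l²−L²−A²−y'²−z²)/(2L)=-0.1227
  √(A²+B²)=0.3578;  θ1 = -0.8734+1.9209 ≈ 1.0475
rotate P by −φ2: (0.1199, -0.0233, -0.2743)
  A=0.0701, B=-0.2743, C=(l²−L²−A²−y'²−z²)/(2L)=0.0459
  γ=atan2(-0.2743,0.0701)=-1.3207;  ψ=arccos(0.1620)=1.4081;  θ2=γ+ψ≈0.0874
arm 3 (φ=240.0°): x'=-0.0801, y'=-0.0922
  A=0.2701, B=-0.2743, C=(l²−L²−A²−y'²−z²)/(2L)=-0.1653
  γ=atan2(-0.2743,0.2701)=-0.7931;  ψ=arccos(-0.4294)=2.0146;  θ3=γ+ψ≈1.2216

θ₁ = 1.0475, θ₂ = 0.0874, θ₃ = 1.2216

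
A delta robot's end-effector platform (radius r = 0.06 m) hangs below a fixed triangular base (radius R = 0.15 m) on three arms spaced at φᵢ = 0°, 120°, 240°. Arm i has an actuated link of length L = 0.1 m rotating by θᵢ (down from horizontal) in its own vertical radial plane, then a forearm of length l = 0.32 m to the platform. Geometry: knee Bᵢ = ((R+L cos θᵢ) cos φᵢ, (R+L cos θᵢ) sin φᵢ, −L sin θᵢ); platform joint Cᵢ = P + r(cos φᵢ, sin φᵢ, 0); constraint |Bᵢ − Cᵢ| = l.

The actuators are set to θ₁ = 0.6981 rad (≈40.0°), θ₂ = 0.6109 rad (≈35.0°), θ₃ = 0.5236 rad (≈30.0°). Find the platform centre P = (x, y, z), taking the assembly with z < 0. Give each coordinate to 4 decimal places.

(-0.0163, -0.0092, -0.3267)

φ1=0.0°: virtual centre (0.1666, 0.0000, -0.0643), radius l
arm 2 at φ=120.0°: e+L cos θ2 = 0.1719;  centre 2 = (-0.0860, 0.1489, -0.0574)
centre 3 = (0.1766·cos240.0°, 0.1766·sin240.0°, -0.0500) = (-0.0883, -0.1529, -0.0500)
eliminate P² terms by subtracting sphere 1 from 2 and 3
plane₁₂: -0.5051x+0.2978y+0.0138z = 0.0010
Cramer: x(z) = -0.0027+0.0416z;  y(z) = -0.0014+0.0241z
into |P−centre ₁|² = l²: 1.0023z² + 0.1144z + -0.0696 = 0;  Δ = 0.2921;  z = -0.3267 or 0.2126 → z<0 root = -0.3267
x = -0.0163, y = -0.0092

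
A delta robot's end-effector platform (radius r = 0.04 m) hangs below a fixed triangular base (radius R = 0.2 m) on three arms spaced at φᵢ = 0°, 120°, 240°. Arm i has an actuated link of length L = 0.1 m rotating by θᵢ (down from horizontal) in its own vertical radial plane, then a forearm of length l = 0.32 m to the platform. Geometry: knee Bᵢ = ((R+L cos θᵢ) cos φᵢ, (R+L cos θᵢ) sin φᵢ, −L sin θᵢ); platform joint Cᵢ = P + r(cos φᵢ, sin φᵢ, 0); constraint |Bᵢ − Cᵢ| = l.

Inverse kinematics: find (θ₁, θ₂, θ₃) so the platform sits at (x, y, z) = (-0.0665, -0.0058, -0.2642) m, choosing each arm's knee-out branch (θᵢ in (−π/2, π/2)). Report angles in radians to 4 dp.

arm 1 (φ=0.0°): x'=-0.0665, y'=-0.0058
  e−x'=0.2265;  (l²−L²−(e−x')²−y'²−z²)/2L = -0.1437
  γ=atan2(-0.2642,0.2265)=-0.8621;  ψ=arccos(-0.4129)=1.9964;  θ1=γ+ψ≈1.1344
rotate P by −φ2: (0.0282, 0.0605, -0.2642)
  e−x'=0.1318;  (l²−L²−(e−x')²−y'²−z²)/2L = 0.0079
  θ2 = atan2(B,A) + arccos(C/0.2952) = 0.4360
φ3=240.0° → target in arm frame (0.0383, -0.0547)
  A=0.1217, B=-0.2642, C=(l²−L²−A²−y'²−z²)/(2L)=0.0239
  √(A²+B²)=0.2909;  θ3 = -1.1390+1.4884 ≈ 0.3493

θ₁ = 1.1344, θ₂ = 0.4360, θ₃ = 0.3493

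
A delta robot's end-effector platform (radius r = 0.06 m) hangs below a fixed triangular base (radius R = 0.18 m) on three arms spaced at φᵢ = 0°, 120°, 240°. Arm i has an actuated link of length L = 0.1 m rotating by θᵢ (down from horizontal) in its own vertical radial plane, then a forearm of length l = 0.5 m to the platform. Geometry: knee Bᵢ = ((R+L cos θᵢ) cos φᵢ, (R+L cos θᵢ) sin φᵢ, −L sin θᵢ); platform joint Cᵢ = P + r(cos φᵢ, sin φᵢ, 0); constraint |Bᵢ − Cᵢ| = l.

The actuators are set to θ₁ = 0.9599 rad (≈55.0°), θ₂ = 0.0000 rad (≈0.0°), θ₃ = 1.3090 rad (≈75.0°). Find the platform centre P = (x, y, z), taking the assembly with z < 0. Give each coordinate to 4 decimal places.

(-0.0437, 0.1740, -0.4953)

φ1=0.0°: virtual centre (0.1774, 0.0000, -0.0819), radius l
arm 2 at φ=120.0°: (R−r)+L cos θ2 = 0.2200;  O2 = (-0.1100, 0.1905, 0.0000)
φ3=240.0°: virtual centre (-0.0729, -0.1263, -0.0966), radius l
subtract pairs → two planes through P
plane₁₂: -0.5747x+0.3811y+0.1638z = 0.0102
Cramer: x(z) = 0.0009+0.0899z;  y(z) = 0.0282-0.2943z
quadratic in z: (1.0947)z²+(0.1155)z+(-0.2113)=0, √Δ=0.9689 → z ∈ {-0.4953, 0.3898}; z = -0.4953 (taking z<0)
x = -0.0437, y = 0.1740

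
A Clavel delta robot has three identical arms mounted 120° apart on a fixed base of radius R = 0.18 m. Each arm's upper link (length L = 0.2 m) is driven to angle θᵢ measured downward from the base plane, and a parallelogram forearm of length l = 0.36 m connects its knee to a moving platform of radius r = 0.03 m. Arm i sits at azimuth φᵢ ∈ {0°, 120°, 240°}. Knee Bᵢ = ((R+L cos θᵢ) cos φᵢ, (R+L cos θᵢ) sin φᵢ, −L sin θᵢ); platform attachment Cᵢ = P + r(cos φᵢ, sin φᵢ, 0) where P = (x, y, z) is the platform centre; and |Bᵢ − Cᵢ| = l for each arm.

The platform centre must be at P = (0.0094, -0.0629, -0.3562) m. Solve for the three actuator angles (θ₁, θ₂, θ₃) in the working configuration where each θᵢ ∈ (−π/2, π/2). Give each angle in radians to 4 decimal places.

θ₁ = 0.7856, θ₂ = 1.0473, θ₃ = 0.6109

rotate P by −φ1: (0.0094, -0.0629, -0.3562)
  A=0.1406, B=-0.3562, C=(l²−L²−A²−y'²−z²)/(2L)=-0.1525
  γ=atan2(-0.3562,0.1406)=-1.1948;  ψ=arccos(-0.3983)=1.9804;  θ1=γ+ψ≈0.7856
φ2=120.0° → target in arm frame (-0.0592, 0.0233)
  e−x'=0.2092;  (l²−L²−(e−x')²−y'²−z²)/2L = -0.2039
  √(A²+B²)=0.4131;  θ2 = -1.0398+2.0871 ≈ 1.0473
arm 3 (φ=240.0°): x'=0.0498, y'=0.0396
  A cos θ + B sin θ = C:  0.1002·cos θ + -0.3562·sin θ = -0.1222
  θ3 = atan2(B,A) + arccos(C/0.3700) = 0.6109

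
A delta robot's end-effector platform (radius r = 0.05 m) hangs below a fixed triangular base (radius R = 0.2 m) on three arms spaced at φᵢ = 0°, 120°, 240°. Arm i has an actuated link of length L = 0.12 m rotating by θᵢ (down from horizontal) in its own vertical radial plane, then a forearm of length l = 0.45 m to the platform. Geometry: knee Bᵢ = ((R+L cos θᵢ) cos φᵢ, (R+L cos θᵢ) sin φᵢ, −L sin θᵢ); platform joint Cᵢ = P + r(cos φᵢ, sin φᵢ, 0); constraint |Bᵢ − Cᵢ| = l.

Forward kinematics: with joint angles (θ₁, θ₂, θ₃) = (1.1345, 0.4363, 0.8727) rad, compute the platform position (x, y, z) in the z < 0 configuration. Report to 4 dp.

(-0.0712, 0.0540, -0.4632)

φ1=0.0°: virtual centre (0.2007, 0.0000, -0.1088), radius l
arm 2 at φ=120.0°: e+L cos θ2 = 0.2588;  centre 2 = (-0.1294, 0.2241, -0.0507)
centre 3 = (0.2271·cos240.0°, 0.2271·sin240.0°, -0.0919) = (-0.1136, -0.1967, -0.0919)
subtract pairs → two planes through P
plane₁₂: -0.6602x+0.4482y+0.1161z = 0.0174
Cramer: x(z) = -0.0192+0.1122z;  y(z) = 0.0106-0.0937z
into |P−centre ₁|² = l²: 1.0214z² + 0.1662z + -0.1422 = 0;  Δ = 0.6085;  z = -0.4632 or 0.3005 → z<0 root = -0.4632
x = -0.0712, y = 0.0540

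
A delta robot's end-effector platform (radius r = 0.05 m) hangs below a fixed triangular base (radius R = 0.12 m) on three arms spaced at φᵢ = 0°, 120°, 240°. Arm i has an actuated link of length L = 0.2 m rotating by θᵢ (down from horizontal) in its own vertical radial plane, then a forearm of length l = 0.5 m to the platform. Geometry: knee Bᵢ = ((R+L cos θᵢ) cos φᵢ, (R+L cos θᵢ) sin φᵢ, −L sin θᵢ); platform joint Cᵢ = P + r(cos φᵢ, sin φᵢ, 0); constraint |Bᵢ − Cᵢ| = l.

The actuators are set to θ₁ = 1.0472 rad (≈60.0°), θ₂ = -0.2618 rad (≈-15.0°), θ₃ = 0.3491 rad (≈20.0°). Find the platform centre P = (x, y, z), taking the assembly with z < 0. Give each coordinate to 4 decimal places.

arm 1 at φ=0.0°: (R−r)+L cos θ1 = 0.1700;  S1 = (0.1700, 0.0000, -0.1732)
φ2=120.0°: virtual centre (-0.1316, 0.2279, 0.0518), radius l
arm 3 at φ=240.0°: (R−r)+L cos θ3 = 0.2579;  S3 = (-0.1290, -0.2234, -0.0684)
eliminate P² terms by subtracting sphere 1 from 2 and 3
[-0.6032 0.4559 0.4499]·P = 0.0130;  [-0.5979 -0.4468 0.2096]·P = 0.0123
det = 0.5420;  x = -0.0211+0.5471z,  y = 0.0007+-0.2631z
quadratic in z: (1.3685)z²+(0.1369)z+(-0.1835)=0, √Δ=1.0115 → z ∈ {-0.4196, 0.3195}; z = -0.4196 (taking z<0)
x = -0.2507, y = 0.1111

(-0.2507, 0.1111, -0.4196)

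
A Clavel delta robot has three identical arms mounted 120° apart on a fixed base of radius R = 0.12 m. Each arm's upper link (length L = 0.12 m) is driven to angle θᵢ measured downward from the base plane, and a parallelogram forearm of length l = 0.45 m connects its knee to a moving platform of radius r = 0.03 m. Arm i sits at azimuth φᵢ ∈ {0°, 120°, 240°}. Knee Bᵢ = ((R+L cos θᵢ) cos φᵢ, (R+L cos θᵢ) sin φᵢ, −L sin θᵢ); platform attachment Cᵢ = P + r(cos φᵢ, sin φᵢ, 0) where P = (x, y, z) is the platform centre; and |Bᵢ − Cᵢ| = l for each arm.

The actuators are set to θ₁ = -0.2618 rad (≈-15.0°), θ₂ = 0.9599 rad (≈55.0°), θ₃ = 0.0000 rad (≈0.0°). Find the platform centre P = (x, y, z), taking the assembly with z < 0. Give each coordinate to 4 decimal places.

(0.1213, -0.1432, -0.3871)

φ1=0.0°: virtual centre (0.2059, 0.0000, 0.0311), radius l
φ2=120.0°: virtual centre (-0.0794, 0.1376, -0.0983), radius l
S3 = (0.2100·cos240.0°, 0.2100·sin240.0°, 0.0000) = (-0.1050, -0.1819, 0.0000)
eliminate P² terms by subtracting sphere 1 from 2 and 3
plane₁₂: -0.5707x+0.2751y+-0.2587z = -0.0085
det = 0.3786;  x = 0.0076+-0.2937z,  y = -0.0150+0.3313z
quadratic in z: (1.1960)z²+(0.0444)z+(-0.1620)=0, √Δ=0.8814 → z ∈ {-0.3871, 0.3499}; z = -0.3871 (taking z<0)
x = 0.1213, y = -0.1432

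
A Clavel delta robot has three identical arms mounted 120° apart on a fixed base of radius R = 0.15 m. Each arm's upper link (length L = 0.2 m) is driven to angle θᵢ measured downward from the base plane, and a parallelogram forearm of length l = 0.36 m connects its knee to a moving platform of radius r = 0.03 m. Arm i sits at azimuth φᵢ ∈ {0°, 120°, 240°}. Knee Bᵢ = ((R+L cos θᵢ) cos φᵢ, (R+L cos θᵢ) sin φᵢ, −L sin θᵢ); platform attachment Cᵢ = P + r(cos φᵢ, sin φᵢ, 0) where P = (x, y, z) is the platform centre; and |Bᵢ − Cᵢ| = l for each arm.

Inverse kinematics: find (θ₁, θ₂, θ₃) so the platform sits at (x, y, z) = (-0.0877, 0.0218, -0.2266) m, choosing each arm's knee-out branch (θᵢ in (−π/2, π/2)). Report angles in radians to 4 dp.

rotate P by −φ1: (-0.0877, 0.0218, -0.2266)
  e−x'=0.2077;  (l²−L²−(e−x')²−y'²−z²)/2L = -0.0134
  √(A²+B²)=0.3074;  θ1 = -0.8289+1.6144 ≈ 0.7855
φ2=120.0° → target in arm frame (0.0627, 0.0651)
  e−x'=0.0573;  (l²−L²−(e−x')²−y'²−z²)/2L = 0.0769
  √(A²+B²)=0.2337;  θ2 = -1.3232+1.2357 ≈ -0.0875
rotate P by −φ3: (0.0250, -0.0869, -0.2266)
  A=0.0950, B=-0.2266, C=(l²−L²−A²−y'²−z²)/(2L)=0.0542
  √(A²+B²)=0.2457;  θ3 = -1.1737+1.3484 ≈ 0.1747

θ₁ = 0.7855, θ₂ = -0.0875, θ₃ = 0.1747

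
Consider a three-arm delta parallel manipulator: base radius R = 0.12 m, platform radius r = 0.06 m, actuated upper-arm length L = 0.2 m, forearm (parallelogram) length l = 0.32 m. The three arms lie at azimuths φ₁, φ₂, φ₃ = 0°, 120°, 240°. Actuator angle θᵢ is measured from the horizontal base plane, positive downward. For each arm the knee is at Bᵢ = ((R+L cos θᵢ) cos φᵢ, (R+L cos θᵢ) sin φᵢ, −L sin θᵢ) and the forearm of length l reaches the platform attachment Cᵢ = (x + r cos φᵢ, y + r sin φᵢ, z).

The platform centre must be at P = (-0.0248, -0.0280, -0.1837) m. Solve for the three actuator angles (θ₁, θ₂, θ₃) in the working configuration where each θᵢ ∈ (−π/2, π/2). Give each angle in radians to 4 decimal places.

rotate P by −φ1: (-0.0248, -0.0280, -0.1837)
  A=0.0848, B=-0.1837, C=(l²−L²−A²−y'²−z²)/(2L)=0.0517
  √(A²+B²)=0.2023;  θ1 = -1.1383+1.3124 ≈ 0.1741
arm 2 (φ=120.0°): x'=-0.0118, y'=0.0355
  e−x'=0.0718;  (l²−L²−(e−x')²−y'²−z²)/2L = 0.0556
  √(A²+B²)=0.1973;  θ2 = -1.1980+1.2851 ≈ 0.0872
arm 3 (φ=240.0°): x'=0.0366, y'=-0.0075
  A cos θ + B sin θ = C:  0.0234·cos θ + -0.1837·sin θ = 0.0701
  γ=atan2(-0.1837,0.0234)=-1.4444;  ψ=arccos(0.3787)=1.1824;  θ3=γ+ψ≈-0.2620

θ₁ = 0.1741, θ₂ = 0.0872, θ₃ = -0.2620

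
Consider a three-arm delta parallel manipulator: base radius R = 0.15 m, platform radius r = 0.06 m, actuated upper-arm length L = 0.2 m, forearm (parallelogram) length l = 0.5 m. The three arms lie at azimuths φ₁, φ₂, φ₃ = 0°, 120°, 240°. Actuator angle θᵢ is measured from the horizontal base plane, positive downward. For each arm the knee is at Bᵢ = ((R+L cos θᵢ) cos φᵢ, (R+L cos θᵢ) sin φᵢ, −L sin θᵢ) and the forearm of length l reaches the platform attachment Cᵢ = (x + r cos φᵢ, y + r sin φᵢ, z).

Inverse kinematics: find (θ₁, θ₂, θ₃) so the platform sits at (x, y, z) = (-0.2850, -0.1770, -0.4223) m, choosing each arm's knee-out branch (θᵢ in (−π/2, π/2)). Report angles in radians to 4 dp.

arm 1 (φ=0.0°): x'=-0.2850, y'=-0.1770
  e−x'=0.3750;  (l²−L²−(e−x')²−y'²−z²)/2L = -0.3507
  √(A²+B²)=0.5648;  θ1 = -0.8447+2.2408 ≈ 1.3962
rotate P by −φ2: (-0.0108, 0.3353, -0.4223)
  e−x'=0.1008;  (l²−L²−(e−x')²−y'²−z²)/2L = -0.2273
  θ2 = atan2(B,A) + arccos(C/0.4342) = 0.7854
φ3=240.0° → target in arm frame (0.2958, -0.1583)
  A=-0.2058, B=-0.4223, C=(l²−L²−A²−y'²−z²)/(2L)=-0.0894
  θ3 = atan2(B,A) + arccos(C/0.4698) = -0.2620

θ₁ = 1.3962, θ₂ = 0.7854, θ₃ = -0.2620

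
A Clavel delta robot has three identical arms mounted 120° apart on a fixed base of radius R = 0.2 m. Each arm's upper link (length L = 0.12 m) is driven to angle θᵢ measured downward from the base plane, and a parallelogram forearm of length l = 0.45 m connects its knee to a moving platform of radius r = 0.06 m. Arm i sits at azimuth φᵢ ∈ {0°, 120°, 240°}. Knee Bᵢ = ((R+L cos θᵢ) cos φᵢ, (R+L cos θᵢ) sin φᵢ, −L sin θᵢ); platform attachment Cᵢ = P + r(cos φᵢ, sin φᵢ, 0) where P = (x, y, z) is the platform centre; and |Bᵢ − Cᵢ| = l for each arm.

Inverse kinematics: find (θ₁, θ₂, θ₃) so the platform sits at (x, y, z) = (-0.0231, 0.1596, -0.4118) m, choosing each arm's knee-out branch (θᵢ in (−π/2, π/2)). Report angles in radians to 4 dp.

θ₁ = 0.6982, θ₂ = -0.1745, θ₃ = 1.1347

φ1=0.0° → target in arm frame (-0.0231, 0.1596)
  e−x'=0.1631;  (l²−L²−(e−x')²−y'²−z²)/2L = -0.1398
  √(A²+B²)=0.4429;  θ1 = -1.1937+1.8919 ≈ 0.6982
rotate P by −φ2: (0.1498, -0.0598, -0.4118)
  A=-0.0098, B=-0.4118, C=(l²−L²−A²−y'²−z²)/(2L)=0.0619
  √(A²+B²)=0.4119;  θ2 = -1.5945+1.4200 ≈ -0.1745
φ3=240.0° → target in arm frame (-0.1267, -0.0998)
  A cos θ + B sin θ = C:  0.2667·cos θ + -0.4118·sin θ = -0.2606
  √(A²+B²)=0.4906;  θ3 = -0.9961+2.1309 ≈ 1.1347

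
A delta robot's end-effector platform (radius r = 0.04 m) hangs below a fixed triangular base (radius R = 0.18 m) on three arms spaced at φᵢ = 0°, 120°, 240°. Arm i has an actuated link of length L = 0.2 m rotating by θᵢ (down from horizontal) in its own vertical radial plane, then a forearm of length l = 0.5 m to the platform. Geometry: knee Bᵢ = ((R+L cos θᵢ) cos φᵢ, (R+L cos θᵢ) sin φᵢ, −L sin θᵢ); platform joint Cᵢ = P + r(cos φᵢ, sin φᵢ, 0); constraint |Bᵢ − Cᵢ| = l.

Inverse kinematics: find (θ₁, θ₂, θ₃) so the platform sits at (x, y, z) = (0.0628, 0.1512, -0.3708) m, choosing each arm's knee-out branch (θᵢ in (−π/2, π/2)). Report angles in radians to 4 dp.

θ₁ = -0.0872, θ₂ = -0.2615, θ₃ = 0.7854

φ1=0.0° → target in arm frame (0.0628, 0.1512)
  e−x'=0.0772;  (l²−L²−(e−x')²−y'²−z²)/2L = 0.1092
  √(A²+B²)=0.3788;  θ1 = -1.3655+1.2783 ≈ -0.0872
arm 2 (φ=120.0°): x'=0.0995, y'=-0.1300
  A cos θ + B sin θ = C:  0.0405·cos θ + -0.3708·sin θ = 0.1349
  γ=atan2(-0.3708,0.0405)=-1.4621;  ψ=arccos(0.3618)=1.2006;  θ2=γ+ψ≈-0.2615
rotate P by −φ3: (-0.1623, -0.0212, -0.3708)
  A cos θ + B sin θ = C:  0.3023·cos θ + -0.3708·sin θ = -0.0484
  θ3 = atan2(B,A) + arccos(C/0.4784) = 0.7854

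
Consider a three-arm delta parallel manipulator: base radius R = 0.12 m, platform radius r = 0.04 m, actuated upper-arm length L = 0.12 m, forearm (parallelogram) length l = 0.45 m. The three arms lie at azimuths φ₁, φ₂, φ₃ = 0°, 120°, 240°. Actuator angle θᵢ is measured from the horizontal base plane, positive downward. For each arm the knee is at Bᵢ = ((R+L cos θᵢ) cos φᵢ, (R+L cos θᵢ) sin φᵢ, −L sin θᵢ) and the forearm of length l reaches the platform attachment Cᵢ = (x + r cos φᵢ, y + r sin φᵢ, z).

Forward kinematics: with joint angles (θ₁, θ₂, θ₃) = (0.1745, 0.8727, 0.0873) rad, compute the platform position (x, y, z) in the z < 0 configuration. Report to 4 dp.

(0.0591, -0.1282, -0.4291)

φ1=0.0°: virtual centre (0.1982, 0.0000, -0.0208), radius l
O2 = (0.1571·cos120.0°, 0.1571·sin120.0°, -0.0919) = (-0.0786, 0.1361, -0.0919)
arm 3 at φ=240.0°: ρ3 = 0.1995;  O3 = (-0.0998, -0.1728, -0.0105)
|O₂|²−|O₁|² = -0.0066;  |O₃|²−|O₁|² = 0.0002
linear system: -0.5535x+0.2722y = -0.0066−-0.1422z; -0.5959x+-0.3456y = 0.0002−0.0207z
det = 0.3535;  x = 0.0063+-0.1231z,  y = -0.0114+0.2722z
into |P−O₁|² = l²: 1.0892z² + 0.0827z + -0.1651 = 0;  Δ = 0.7262;  z = -0.4291 or 0.3532 → z<0 root = -0.4291
x = 0.0591, y = -0.1282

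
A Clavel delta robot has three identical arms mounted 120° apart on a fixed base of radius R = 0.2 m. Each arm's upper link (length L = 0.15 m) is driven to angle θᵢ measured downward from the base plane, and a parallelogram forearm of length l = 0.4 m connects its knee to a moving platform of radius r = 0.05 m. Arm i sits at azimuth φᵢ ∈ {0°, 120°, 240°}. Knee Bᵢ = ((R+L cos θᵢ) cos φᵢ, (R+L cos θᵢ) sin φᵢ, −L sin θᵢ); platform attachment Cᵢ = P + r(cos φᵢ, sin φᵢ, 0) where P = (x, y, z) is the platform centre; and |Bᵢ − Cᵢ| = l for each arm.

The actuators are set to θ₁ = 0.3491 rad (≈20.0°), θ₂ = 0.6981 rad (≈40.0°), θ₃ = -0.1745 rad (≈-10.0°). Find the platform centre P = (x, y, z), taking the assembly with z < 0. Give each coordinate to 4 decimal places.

(-0.0052, -0.0868, -0.3058)

φ1=0.0°: virtual centre (0.2910, 0.0000, -0.0513), radius l
φ2=120.0°: virtual centre (-0.1325, 0.2294, -0.0964), radius l
S3 = (0.2977·cos240.0°, 0.2977·sin240.0°, 0.0260) = (-0.1489, -0.2578, 0.0260)
eliminate P² terms by subtracting sphere 1 from 2 and 3
plane₁₂: -0.8468x+0.4588y+-0.0902z = -0.0078
Cramer: x(z) = 0.0037+0.0291z;  y(z) = -0.0102+0.2503z
sphere 1 gives Az²+Bz+C=0 with A=1.0635, B=0.0808, C=-0.0747;  B²−4AC=0.3245;  roots -0.3058, 0.2298;  negative root z = -0.3058
x = -0.0052, y = -0.0868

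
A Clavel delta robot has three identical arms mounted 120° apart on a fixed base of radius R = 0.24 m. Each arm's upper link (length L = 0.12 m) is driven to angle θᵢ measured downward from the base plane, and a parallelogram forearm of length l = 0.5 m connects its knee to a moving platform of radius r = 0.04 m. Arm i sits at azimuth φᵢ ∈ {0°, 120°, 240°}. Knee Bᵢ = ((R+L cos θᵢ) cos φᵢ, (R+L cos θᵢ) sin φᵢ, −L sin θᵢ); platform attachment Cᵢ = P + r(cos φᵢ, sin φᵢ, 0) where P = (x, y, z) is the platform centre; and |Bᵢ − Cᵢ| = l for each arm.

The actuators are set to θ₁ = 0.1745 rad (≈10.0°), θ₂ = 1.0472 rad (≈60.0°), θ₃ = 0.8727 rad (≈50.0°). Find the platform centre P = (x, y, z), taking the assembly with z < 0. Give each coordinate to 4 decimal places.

φ1=0.0°: virtual centre (0.3182, 0.0000, -0.0208), radius l
φ2=120.0°: virtual centre (-0.1300, 0.2252, -0.1039), radius l
O3 = (0.2771·cos240.0°, 0.2771·sin240.0°, -0.0919) = (-0.1386, -0.2400, -0.0919)
subtract pairs → two planes through P
plane₁₂: -0.8964x+0.4503y+-0.1662z = -0.0233
Cramer: x(z) = 0.0221-0.1709z;  y(z) = -0.0078+0.0289z
sphere 1 gives Az²+Bz+C=0 with A=1.0300, B=0.1424, C=-0.1618;  B²−4AC=0.6870;  roots -0.4715, 0.3332;  negative root z = -0.4715
x = 0.1026, y = -0.0214

(0.1026, -0.0214, -0.4715)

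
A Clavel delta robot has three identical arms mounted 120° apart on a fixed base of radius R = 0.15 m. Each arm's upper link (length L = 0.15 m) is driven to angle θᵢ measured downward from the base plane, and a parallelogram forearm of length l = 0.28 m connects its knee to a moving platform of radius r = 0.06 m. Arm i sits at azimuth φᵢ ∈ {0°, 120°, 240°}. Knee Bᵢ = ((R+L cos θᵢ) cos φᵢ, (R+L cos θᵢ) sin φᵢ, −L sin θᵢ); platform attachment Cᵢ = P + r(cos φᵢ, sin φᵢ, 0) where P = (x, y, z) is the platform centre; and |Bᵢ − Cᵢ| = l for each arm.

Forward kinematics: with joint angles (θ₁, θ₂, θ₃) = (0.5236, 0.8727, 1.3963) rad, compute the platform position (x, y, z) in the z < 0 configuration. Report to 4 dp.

centre 1 = (0.2199·cos0.0°, 0.2199·sin0.0°, -0.0750) = (0.2199, 0.0000, -0.0750)
φ2=120.0°: virtual centre (-0.0932, 0.1614, -0.1149), radius l
φ3=240.0°: virtual centre (-0.0580, -0.1005, -0.1477), radius l
eliminate P² terms by subtracting sphere 1 from 2 and 3
[-0.6262 0.3229 -0.0798]·P = -0.0060;  [-0.5558 -0.2010 -0.1454]·P = -0.0187
det = 0.3053;  x = 0.0237+-0.2063z,  y = 0.0274+-0.1530z
sphere 1 gives Az²+Bz+C=0 with A=1.0660, B=0.2226, C=-0.0335;  B²−4AC=0.1926;  roots -0.3102, 0.1014;  negative root z = -0.3102
x = 0.0878, y = 0.0748

(0.0878, 0.0748, -0.3102)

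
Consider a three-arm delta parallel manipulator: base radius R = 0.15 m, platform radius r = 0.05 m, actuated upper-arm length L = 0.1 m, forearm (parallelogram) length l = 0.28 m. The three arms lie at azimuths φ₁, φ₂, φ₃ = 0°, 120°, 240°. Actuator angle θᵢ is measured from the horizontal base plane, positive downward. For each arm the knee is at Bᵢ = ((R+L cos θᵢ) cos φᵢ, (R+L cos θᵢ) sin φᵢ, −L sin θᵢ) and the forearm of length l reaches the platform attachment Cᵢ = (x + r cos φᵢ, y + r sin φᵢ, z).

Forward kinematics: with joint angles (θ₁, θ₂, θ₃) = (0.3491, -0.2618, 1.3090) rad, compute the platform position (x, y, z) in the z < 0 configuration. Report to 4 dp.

φ1=0.0°: virtual centre (0.1940, 0.0000, -0.0342), radius l
arm 2 at φ=120.0°: (R−r)+L cos θ2 = 0.1966;  S2 = (-0.0983, 0.1703, 0.0259)
φ3=240.0°: virtual centre (-0.0629, -0.1090, -0.0966), radius l
|S₂|²−|S₁|² = 0.0005;  |S₃|²−|S₁|² = -0.0136
linear system: -0.5845x+0.3405y = 0.0005−0.1202z; -0.5138x+-0.2180y = -0.0136−-0.1248z
det = 0.3024;  x = 0.0150+-0.0539z,  y = 0.0272+-0.4454z
into |P−S₁|² = l²: 1.2013z² + 0.0635z + -0.0444 = 0;  Δ = 0.2176;  z = -0.2206 or 0.1677 → z<0 root = -0.2206
x = 0.0268, y = 0.1254

(0.0268, 0.1254, -0.2206)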